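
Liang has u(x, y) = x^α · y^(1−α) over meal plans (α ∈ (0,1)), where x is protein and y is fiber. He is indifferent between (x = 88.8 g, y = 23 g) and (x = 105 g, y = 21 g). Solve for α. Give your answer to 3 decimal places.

α ≈ 0.352

Indifference: 88.8^α · 23^(1−α) = 105^α · 21^(1−α).
Rearrange to (88.8/105)^α = (21/23)^(1−α) and take logs: α·-0.167574 = (1−α)·-0.090972.
So α/(1−α) = (-0.090972)/(-0.167574) = 0.542877, and α = 0.542877/1.542877 ≈ 0.352.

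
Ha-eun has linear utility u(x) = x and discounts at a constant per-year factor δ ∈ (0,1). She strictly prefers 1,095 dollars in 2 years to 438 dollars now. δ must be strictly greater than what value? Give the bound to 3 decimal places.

The preference means 438 < δ^2·1095.
So δ^2 > 438/1095 = 0.40000; taking the square root of both positive sides preserves the inequality.
δ > (438/1095)^(1/2) ≈ 0.632.

δ > 0.632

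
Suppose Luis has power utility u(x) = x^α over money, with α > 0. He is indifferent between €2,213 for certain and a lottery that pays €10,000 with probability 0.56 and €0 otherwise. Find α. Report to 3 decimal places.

EU(lottery) = 0.56·10000^α + 0.44·0 = 0.56·10000^α.
Equating: 2213^α = 0.56·10000^α, i.e. 0.2213^α = 0.56.
Take logs: α = ln 0.56 / ln(2213/10000) ≈ 0.38443.

α ≈ 0.384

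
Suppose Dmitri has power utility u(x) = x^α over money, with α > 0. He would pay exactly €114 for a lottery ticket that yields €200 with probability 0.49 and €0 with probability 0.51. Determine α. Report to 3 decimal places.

α ≈ 1.269

The lottery's expected utility is 0.49·u(200) + 0.51·u(0) = 0.49·200^α (since u(0) = 0 for α > 0).
Setting u(114) equal to that: 114^α = 0.49·200^α ⇒ (114/200)^α = 0.49.
Taking logs: α·ln(114/200) = ln(0.49), so α = -0.713350 / -0.562119 ≈ 1.269.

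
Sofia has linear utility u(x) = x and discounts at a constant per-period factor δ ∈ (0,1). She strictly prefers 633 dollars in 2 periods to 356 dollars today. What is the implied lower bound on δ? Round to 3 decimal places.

δ > 0.750

Under u(x) = x this choice says 356 < δ^2·633.
Hence δ^2 > 356/633 = 0.56240, and x ↦ x^(1/2) is increasing on (0,∞).
δ > (356/633)^(1/2) ≈ 0.750.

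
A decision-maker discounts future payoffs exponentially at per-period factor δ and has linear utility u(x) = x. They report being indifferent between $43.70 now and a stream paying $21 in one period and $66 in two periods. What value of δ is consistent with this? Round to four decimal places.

The stream is worth 21δ + 66δ² today, so 21δ + 66δ² = 43.70.
So 66δ² + 21δ − 43.70 = 0.
The positive root is δ = [−21 + √(21² + 4·66·43.70)] / (2·66) = (−21 + 109.443)/132 ≈ 0.6700.

δ ≈ 0.6700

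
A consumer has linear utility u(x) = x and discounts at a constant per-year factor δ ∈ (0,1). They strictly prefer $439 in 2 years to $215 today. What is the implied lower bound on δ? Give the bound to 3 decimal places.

δ > 0.700

Comparing present values: 215 < δ^2·439.
Dividing by 439: δ^2 > 0.48975. Both sides are positive, so the square root keeps the direction.
δ > (215/439)^(1/2) ≈ 0.700.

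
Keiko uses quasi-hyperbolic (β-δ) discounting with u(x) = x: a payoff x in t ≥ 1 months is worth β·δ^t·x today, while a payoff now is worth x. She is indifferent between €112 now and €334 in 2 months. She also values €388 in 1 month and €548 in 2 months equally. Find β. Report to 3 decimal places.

β ≈ 0.669

Both payoffs in the second observation are in the future, so β drops out: δ^1·388 = δ^2·548 ⇒ δ = 388/548 = 0.70803.
The first indifference: 112 = β·δ^2·334, so β = 112/(δ^2·334) = 112/(0.50131·334) ≈ 0.669.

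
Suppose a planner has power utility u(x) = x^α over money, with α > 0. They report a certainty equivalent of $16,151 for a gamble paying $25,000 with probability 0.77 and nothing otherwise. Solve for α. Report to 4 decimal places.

α ≈ 0.5982

EU(lottery) = 0.77·25000^α + 0.23·0 = 0.77·25000^α.
Setting u(16151) equal to that: 16151^α = 0.77·25000^α ⇒ (16151/25000)^α = 0.77.
Take logs: α = ln 0.77 / ln(16151/25000) ≈ 0.598234.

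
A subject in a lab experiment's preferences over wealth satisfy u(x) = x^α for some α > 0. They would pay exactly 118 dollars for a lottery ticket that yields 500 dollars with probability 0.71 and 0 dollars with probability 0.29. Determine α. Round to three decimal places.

α ≈ 0.237

The lottery's expected utility is 0.71·u(500) + 0.29·u(0) = 0.71·500^α (since u(0) = 0 for α > 0).
Indifference: 118^α = 0.71·500^α, so (118/500)^α = 0.71.
Take logs: α = ln 0.71 / ln(118/500) ≈ 0.23719.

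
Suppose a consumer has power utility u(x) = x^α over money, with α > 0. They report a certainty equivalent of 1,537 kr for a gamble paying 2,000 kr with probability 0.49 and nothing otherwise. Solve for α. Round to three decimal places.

α ≈ 2.709

The lottery's expected utility is 0.49·u(2000) + 0.51·u(0) = 0.49·2000^α (since u(0) = 0 for α > 0).
Setting u(1537) equal to that: 1537^α = 0.49·2000^α ⇒ (1537/2000)^α = 0.49.
Take logs: α = ln 0.49 / ln(1537/2000) ≈ 2.70912.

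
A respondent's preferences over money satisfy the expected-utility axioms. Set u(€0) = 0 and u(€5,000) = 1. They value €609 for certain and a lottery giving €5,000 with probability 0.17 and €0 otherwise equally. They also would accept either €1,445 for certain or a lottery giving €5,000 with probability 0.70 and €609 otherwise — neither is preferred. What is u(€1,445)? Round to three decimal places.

0.751

The first gamble pins u(€609): it must equal 0.17·1 + 0.83·0 = 0.17.
The second indifference gives u(€1,445) = 0.70·u(€5,000) + 0.30·u(€609) = 0.70·1.00 + 0.30·0.17 = 0.7510.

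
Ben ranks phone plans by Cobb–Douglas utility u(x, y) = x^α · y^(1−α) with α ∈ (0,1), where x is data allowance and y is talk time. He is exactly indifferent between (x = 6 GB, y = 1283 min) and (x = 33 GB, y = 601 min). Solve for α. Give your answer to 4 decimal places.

α ≈ 0.3079

Set the two utilities equal: 6^α·1283^(1−α) = 33^α·601^(1−α).
Taking logs: α·ln 6 + (1−α)·ln 1283 = α·ln 33 + (1−α)·ln 601, i.e. α·-1.7047481 = (1−α)·-0.7583614.
With A = -1.7047481 and B = -0.7583614: α·A = (1−α)·B, so α = B/(A+B) = -0.7583614/-2.4631095 ≈ 0.3079.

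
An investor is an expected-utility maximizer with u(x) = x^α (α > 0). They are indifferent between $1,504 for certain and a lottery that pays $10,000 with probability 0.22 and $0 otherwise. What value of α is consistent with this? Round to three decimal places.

The lottery's expected utility is 0.22·u(10000) + 0.78·u(0) = 0.22·10000^α (since u(0) = 0 for α > 0).
Equating: 1504^α = 0.22·10000^α, i.e. 0.1504^α = 0.22.
Take logs: α = ln 0.22 / ln(1504/10000) ≈ 0.79924.

α ≈ 0.799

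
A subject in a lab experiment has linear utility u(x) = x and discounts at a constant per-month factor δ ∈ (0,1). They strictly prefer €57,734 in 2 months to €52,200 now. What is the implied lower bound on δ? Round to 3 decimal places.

The preference means 52200 < δ^2·57734.
So δ^2 > 52200/57734 = 0.90415; taking the square root of both positive sides preserves the inequality.
δ > (52200/57734)^(1/2) ≈ 0.951.

δ > 0.951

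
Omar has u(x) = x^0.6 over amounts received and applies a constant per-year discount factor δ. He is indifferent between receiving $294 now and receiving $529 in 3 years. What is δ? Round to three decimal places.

δ ≈ 0.889

Indifference means u(294) = δ^3 · u(529), so δ^3 = u(294)/u(529).
With u(x) = x^0.6: δ^3 = 294^0.6/529^0.6 = (294/529)^0.6 = 0.70297.
Hence δ = (0.70297)^(1/3) = 0.88916.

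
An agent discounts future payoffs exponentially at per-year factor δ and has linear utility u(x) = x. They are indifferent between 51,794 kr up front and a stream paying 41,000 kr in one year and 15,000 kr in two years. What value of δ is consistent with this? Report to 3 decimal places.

Equating present values: 51794 = 41000δ + 15000δ².
That is, 15000δ² + 41000δ − 51794 = 0, a quadratic in δ.
The positive root is δ = [−41000 + √(41000² + 4·15000·51794)] / (2·15000) = (−41000 + 69200.000)/30000 ≈ 0.940.

δ ≈ 0.940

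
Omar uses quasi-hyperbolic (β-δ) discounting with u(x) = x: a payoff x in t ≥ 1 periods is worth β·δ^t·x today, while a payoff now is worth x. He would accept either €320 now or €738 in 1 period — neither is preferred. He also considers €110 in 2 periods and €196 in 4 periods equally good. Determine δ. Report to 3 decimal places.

δ ≈ 0.749

From the later pair, β·δ^2·110 = β·δ^4·196; dividing through, δ^2 = 110/196 = 0.56122, so δ = 0.74915.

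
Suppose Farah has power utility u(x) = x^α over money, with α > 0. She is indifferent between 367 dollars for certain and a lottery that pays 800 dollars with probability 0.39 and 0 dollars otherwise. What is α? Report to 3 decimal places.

α ≈ 1.208

EU(lottery) = 0.39·800^α + 0.61·0 = 0.39·800^α.
Indifference: 367^α = 0.39·800^α, so (367/800)^α = 0.39.
Taking logs: α·ln(367/800) = ln(0.39), so α = -0.941609 / -0.779250 ≈ 1.208.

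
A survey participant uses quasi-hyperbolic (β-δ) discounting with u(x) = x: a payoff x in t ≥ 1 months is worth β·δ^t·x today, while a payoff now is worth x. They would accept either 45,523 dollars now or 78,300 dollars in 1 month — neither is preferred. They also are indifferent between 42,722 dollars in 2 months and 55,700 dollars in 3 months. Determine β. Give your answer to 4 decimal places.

β ≈ 0.7580

From the later pair, β·δ^2·42722 = β·δ^3·55700; dividing through, δ = 42722/55700 = 0.76700.
Substituting δ into 45523 = β·δ·78300: β = 45523/(60056.241) ≈ 0.7580.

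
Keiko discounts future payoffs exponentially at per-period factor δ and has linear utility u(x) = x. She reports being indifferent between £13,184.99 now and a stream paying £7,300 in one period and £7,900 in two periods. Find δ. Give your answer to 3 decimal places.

δ ≈ 0.910

The stream is worth 7300δ + 7900δ² today, so 7300δ + 7900δ² = 13184.99.
So 7900δ² + 7300δ − 13184.99 = 0.
δ = (−7300 + √(7300² + 4·7900·13184.99)) / (2·7900) = (−7300 + √469935684.00) / 15800 ≈ 0.910.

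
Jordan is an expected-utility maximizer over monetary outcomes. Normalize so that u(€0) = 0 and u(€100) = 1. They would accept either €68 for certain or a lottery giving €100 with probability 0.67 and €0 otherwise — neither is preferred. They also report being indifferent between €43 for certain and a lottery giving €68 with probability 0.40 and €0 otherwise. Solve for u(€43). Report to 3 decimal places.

0.268

From the first indifference, u(€68) = 0.67·u(€100) + 0.33·u(€0) = 0.67·1 + 0.33·0 = 0.67.
The second indifference gives u(€43) = 0.40·u(€68) + 0.60·u(€0) = 0.40·0.67 + 0.60·0.00 = 0.2680.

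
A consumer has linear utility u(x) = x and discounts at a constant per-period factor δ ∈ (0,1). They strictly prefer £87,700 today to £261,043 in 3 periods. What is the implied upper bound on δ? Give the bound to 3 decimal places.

δ < 0.695

Under u(x) = x this choice says 87700 > δ^3·261043.
Dividing by 261043: δ^3 < 0.33596. Both sides are positive, so the cube root keeps the direction.
δ < (87700/261043)^(1/3) ≈ 0.695.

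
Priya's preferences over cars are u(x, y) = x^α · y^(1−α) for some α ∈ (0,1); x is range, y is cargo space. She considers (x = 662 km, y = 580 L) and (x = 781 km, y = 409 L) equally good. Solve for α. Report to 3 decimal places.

α ≈ 0.679

Indifference: 662^α · 580^(1−α) = 781^α · 409^(1−α).
Taking logs: α·ln 662 + (1−α)·ln 580 = α·ln 781 + (1−α)·ln 409, i.e. α·-0.165310 = (1−α)·-0.349313.
With A = -0.165310 and B = -0.349313: α·A = (1−α)·B, so α = B/(A+B) = -0.349313/-0.514623 ≈ 0.679.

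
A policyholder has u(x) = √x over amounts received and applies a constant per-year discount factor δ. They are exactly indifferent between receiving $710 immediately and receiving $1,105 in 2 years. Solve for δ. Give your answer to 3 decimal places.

Indifference means u(710) = δ^2 · u(1105), so δ^2 = u(710)/u(1105).
Since u(x) = √x, δ^2 = √(710/1105) = 0.80158.
So δ = 0.80158^(1/2) ≈ 0.895.

δ ≈ 0.895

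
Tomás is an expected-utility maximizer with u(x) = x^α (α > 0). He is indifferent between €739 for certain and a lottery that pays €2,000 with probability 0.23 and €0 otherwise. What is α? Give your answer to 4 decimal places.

α ≈ 1.4762

EU(lottery) = 0.23·2000^α + 0.77·0 = 0.23·2000^α.
Setting u(739) equal to that: 739^α = 0.23·2000^α ⇒ (739/2000)^α = 0.23.
Taking logs: α·ln(739/2000) = ln(0.23), so α = -1.4696760 / -0.9956045 ≈ 1.4762.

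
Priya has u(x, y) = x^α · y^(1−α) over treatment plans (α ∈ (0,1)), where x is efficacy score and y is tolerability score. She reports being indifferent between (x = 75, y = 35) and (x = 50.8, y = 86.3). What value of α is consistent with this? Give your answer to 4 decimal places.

α ≈ 0.6985

Indifference: 75^α · 35^(1−α) = 50.8^α · 86.3^(1−α).
Rearrange to (75/50.8)^α = (86.3/35)^(1−α) and take logs: α·0.3895918 = (1−α)·0.9024815.
Thus α·(1.2920733) = 0.9024815, so α = 0.9024815/1.2920733 ≈ 0.6985.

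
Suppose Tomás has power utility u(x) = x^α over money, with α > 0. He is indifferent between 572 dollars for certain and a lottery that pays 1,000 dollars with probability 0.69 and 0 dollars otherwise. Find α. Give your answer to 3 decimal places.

α ≈ 0.664

Since u(0) = 0, the lottery's EU is 0.69·1000^α.
Indifference: 572^α = 0.69·1000^α, so (572/1000)^α = 0.69.
Take logs: α = ln 0.69 / ln(572/1000) ≈ 0.66426.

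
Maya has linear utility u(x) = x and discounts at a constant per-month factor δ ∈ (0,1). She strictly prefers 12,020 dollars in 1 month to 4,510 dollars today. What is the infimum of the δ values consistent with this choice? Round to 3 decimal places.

The preference means 4510 < δ·12020.
Dividing through by 12020 gives δ > 0.37521.

δ > 0.375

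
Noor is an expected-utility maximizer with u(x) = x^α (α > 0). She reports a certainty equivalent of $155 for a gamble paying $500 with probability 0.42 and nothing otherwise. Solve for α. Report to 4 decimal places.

α ≈ 0.7407

Since u(0) = 0, the lottery's EU is 0.42·500^α.
Equating: 155^α = 0.42·500^α, i.e. 0.3100^α = 0.42.
α = ln(0.42) / ln(155/500) = -0.8675006/-1.1711830 ≈ 0.7407.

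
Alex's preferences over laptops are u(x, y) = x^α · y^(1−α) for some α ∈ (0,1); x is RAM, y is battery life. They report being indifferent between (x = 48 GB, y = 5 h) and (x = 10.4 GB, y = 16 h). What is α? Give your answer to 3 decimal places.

Set the two utilities equal: 48^α·5^(1−α) = 10.4^α·16^(1−α).
(48/10.4)^α = (16/5)^(1−α); take logs: α·ln(48/10.4) = (1−α)·ln(16/5), i.e. α·1.529395 = (1−α)·1.163151.
So α/(1−α) = (1.163151)/(1.529395) = 0.760530, and α = 0.760530/1.760530 ≈ 0.432.

α ≈ 0.432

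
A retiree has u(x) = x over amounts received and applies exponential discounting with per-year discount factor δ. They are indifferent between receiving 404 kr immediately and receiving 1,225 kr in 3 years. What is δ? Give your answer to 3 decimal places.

δ ≈ 0.691

Indifference means u(404) = δ^3 · u(1225), so δ^3 = u(404)/u(1225).
With u(x) = x: δ^3 = 404/1225 = 0.32980.
So δ = 0.32980^(1/3) ≈ 0.691.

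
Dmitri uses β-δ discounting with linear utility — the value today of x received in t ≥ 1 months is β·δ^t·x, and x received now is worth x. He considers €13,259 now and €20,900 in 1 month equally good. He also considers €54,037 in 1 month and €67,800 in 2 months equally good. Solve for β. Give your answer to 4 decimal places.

β ≈ 0.7960

The second indifference involves only future payoffs, so β cancels: β·δ^1·54037 = β·δ^2·67800, giving δ = 54037/67800 = 0.79701.
Now use the now-vs-future pair: 13259 = β·δ·20900 gives β = 13259/(0.79701·20900) ≈ 0.7960.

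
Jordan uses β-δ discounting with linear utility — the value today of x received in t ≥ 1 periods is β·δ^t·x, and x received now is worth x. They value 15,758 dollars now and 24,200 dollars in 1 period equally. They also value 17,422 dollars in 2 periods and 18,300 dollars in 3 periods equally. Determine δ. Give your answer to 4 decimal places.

δ ≈ 0.9520

Both payoffs in the second observation are in the future, so β drops out: δ^2·17422 = δ^3·18300 ⇒ δ = 17422/18300 = 0.95202.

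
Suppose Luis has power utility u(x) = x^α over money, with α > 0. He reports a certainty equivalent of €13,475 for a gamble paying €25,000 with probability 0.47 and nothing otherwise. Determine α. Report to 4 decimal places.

α ≈ 1.2216

EU(lottery) = 0.47·25000^α + 0.53·0 = 0.47·25000^α.
Setting u(13475) equal to that: 13475^α = 0.47·25000^α ⇒ (13475/25000)^α = 0.47.
Taking logs: α·ln(13475/25000) = ln(0.47), so α = -0.7550226 / -0.6180397 ≈ 1.2216.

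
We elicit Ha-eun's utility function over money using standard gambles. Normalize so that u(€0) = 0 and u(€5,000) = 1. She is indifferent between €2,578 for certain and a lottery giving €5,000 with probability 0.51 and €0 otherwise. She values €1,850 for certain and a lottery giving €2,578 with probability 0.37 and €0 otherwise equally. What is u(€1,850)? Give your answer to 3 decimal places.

From the first indifference, u(€2,578) = 0.51·u(€5,000) + 0.49·u(€0) = 0.51·1 + 0.49·0 = 0.51.
Chaining: u(€1,850) = 0.37·0.51 + 0.63·0.00 = 0.1887.

0.189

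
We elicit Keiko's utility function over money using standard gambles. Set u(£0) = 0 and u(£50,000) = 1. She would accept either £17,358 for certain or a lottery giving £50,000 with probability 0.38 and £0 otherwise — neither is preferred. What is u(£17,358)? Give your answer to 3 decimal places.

0.380

u(£17,358) equals the lottery's expected utility: 0.38·1 + 0.62·0 = 0.38.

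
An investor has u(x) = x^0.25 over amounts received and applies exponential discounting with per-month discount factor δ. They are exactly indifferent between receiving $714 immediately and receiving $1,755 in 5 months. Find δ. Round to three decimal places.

The payoff in 5 months is discounted by δ^5, so u(714) = δ^5·u(1755) and δ^5 = u(714)/u(1755).
Since u(x) = x^0.25, δ^5 = (714/1755)^0.25 = 0.40684^0.25 = 0.79865.
Hence δ = (0.79865)^(1/5) = 0.95603.

δ ≈ 0.956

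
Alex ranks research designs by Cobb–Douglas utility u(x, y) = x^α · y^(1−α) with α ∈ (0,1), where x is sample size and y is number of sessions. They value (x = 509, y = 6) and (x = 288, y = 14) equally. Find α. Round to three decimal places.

Indifference: 509^α · 6^(1−α) = 288^α · 14^(1−α).
Rearrange to (509/288)^α = (14/6)^(1−α) and take logs: α·0.569488 = (1−α)·0.847298.
Thus α·(1.416786) = 0.847298, so α = 0.847298/1.416786 ≈ 0.598.

α ≈ 0.598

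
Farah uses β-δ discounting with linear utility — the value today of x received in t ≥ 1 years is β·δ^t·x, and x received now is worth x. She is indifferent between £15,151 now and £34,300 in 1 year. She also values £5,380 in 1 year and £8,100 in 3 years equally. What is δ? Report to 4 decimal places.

δ ≈ 0.8150

From the later pair, β·δ^1·5380 = β·δ^3·8100; dividing through, δ^2 = 5380/8100 = 0.66420, so δ = 0.81498.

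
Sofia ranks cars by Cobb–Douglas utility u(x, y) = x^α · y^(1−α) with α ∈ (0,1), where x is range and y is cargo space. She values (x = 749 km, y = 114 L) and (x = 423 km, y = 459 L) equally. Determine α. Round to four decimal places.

α ≈ 0.7091

The Cobb–Douglas utilities coincide, so 749^α·114^(1−α) = 423^α·459^(1−α).
(749/423)^α = (459/114)^(1−α); take logs: α·ln(749/423) = (1−α)·ln(459/114), i.e. α·0.5713668 = (1−α)·1.3928518.
Thus α·(1.9642186) = 1.3928518, so α = 1.3928518/1.9642186 ≈ 0.7091.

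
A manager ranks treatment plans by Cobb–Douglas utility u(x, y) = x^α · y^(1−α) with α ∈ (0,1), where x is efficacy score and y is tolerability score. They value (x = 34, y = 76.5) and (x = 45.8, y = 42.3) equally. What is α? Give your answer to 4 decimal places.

α ≈ 0.6654

The Cobb–Douglas utilities coincide, so 34^α·76.5^(1−α) = 45.8^α·42.3^(1−α).
Taking logs: α·ln 34 + (1−α)·ln 76.5 = α·ln 45.8 + (1−α)·ln 42.3, i.e. α·-0.2979236 = (1−α)·-0.5925037.
Thus α·(-0.8904273) = -0.5925037, so α = -0.5925037/-0.8904273 ≈ 0.6654.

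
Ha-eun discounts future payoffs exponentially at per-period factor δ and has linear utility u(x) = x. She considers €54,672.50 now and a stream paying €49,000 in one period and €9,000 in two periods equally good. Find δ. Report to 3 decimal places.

Equating present values: 54672.50 = 49000δ + 9000δ².
Rearranged: 9000δ² + 49000δ − 54672.50 = 0.
δ = (−49000 + √(49000² + 4·9000·54672.50)) / (2·9000) = (−49000 + √4369210000.00) / 18000 ≈ 0.950.

δ ≈ 0.950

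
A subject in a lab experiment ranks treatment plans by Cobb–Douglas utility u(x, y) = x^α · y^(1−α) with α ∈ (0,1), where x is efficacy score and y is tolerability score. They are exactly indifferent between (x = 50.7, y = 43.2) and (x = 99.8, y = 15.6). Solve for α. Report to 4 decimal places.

Set the two utilities equal: 50.7^α·43.2^(1−α) = 99.8^α·15.6^(1−α).
Rearrange to (50.7/99.8)^α = (15.6/43.2)^(1−α) and take logs: α·-0.6772423 = (1−α)·-1.0185696.
So α/(1−α) = (-1.0185696)/(-0.6772423) = 1.5039958, and α = 1.5039958/2.5039958 ≈ 0.6006.

α ≈ 0.6006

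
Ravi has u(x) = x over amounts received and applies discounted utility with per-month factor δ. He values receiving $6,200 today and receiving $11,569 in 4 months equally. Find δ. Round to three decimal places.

δ ≈ 0.856

Indifference means u(6200) = δ^4 · u(11569), so δ^4 = u(6200)/u(11569).
With u(x) = x: δ^4 = 6200/11569 = 0.53591.
So δ = 0.53591^(1/4) ≈ 0.856.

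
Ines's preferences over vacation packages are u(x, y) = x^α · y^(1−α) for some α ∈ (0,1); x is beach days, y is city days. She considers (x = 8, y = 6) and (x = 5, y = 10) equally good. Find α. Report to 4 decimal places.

The Cobb–Douglas utilities coincide, so 8^α·6^(1−α) = 5^α·10^(1−α).
Taking logs: α·ln 8 + (1−α)·ln 6 = α·ln 5 + (1−α)·ln 10, i.e. α·0.4700036 = (1−α)·0.5108256.
With A = 0.4700036 and B = 0.5108256: α·A = (1−α)·B, so α = B/(A+B) = 0.5108256/0.9808292 ≈ 0.5208.

α ≈ 0.5208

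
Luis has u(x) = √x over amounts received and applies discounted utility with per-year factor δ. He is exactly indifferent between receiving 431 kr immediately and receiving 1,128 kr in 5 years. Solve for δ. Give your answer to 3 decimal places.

The payoff in 5 years is discounted by δ^5, so u(431) = δ^5·u(1128) and δ^5 = u(431)/u(1128).
With u(x) = √x: δ^5 = √431/√1128 = √(431/1128) = 0.61814.
Hence δ = (0.61814)^(1/5) = 0.90827.

δ ≈ 0.908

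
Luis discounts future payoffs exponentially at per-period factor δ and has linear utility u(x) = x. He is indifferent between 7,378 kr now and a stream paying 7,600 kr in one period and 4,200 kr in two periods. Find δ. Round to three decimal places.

Equating present values: 7378 = 7600δ + 4200δ².
That is, 4200δ² + 7600δ − 7378 = 0, a quadratic in δ.
By the quadratic formula (taking the positive root), δ = (−7600 + √181710400.00) / 8400 ≈ 0.700.

δ ≈ 0.700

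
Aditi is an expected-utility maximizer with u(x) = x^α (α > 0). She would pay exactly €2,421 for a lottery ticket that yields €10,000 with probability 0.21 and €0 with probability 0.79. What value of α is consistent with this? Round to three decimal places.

α ≈ 1.100

Since u(0) = 0, the lottery's EU is 0.21·10000^α.
Indifference: 2421^α = 0.21·10000^α, so (2421/10000)^α = 0.21.
Take logs: α = ln 0.21 / ln(2421/10000) ≈ 1.10028.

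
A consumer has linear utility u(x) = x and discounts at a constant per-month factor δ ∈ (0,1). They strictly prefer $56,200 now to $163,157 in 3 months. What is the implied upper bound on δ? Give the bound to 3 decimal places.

δ < 0.701

Comparing present values: 56200 > δ^3·163157.
So δ^3 < 56200/163157 = 0.34445; taking the cube root of both positive sides preserves the inequality.
δ < 0.34445^(1/3) = 0.701.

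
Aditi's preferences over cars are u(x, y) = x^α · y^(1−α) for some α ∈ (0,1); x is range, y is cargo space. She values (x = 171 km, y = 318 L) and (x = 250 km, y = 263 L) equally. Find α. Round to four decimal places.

α ≈ 0.3333

The Cobb–Douglas utilities coincide, so 171^α·318^(1−α) = 250^α·263^(1−α).
(171/250)^α = (263/318)^(1−α); take logs: α·ln(171/250) = (1−α)·ln(263/318), i.e. α·-0.3797974 = (1−α)·-0.1898974.
With A = -0.3797974 and B = -0.1898974: α·A = (1−α)·B, so α = B/(A+B) = -0.1898974/-0.5696948 ≈ 0.3333.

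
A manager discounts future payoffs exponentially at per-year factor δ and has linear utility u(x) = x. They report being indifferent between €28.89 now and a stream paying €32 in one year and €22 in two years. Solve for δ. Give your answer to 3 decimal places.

Present value of the stream is 32·δ + 22·δ². Indifference gives 32δ + 22δ² = 28.89.
Rearranged: 22δ² + 32δ − 28.89 = 0.
The positive root is δ = [−32 + √(32² + 4·22·28.89)] / (2·22) = (−32 + 59.719)/44 ≈ 0.630.

δ ≈ 0.630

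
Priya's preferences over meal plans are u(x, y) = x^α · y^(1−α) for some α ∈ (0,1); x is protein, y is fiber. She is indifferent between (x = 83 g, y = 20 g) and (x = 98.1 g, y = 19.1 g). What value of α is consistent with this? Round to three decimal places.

α ≈ 0.216

Indifference: 83^α · 20^(1−α) = 98.1^α · 19.1^(1−α).
Rearrange to (83/98.1)^α = (19.1/20)^(1−α) and take logs: α·-0.167147 = (1−α)·-0.046044.
So α/(1−α) = (-0.046044)/(-0.167147) = 0.275470, and α = 0.275470/1.275470 ≈ 0.216.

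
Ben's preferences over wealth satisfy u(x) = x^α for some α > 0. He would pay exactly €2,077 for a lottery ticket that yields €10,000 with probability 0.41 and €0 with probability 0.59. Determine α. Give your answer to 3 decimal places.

EU(lottery) = 0.41·10000^α + 0.59·0 = 0.41·10000^α.
Setting u(2077) equal to that: 2077^α = 0.41·10000^α ⇒ (2077/10000)^α = 0.41.
Taking logs: α·ln(2077/10000) = ln(0.41), so α = -0.891598 / -1.571661 ≈ 0.567.

α ≈ 0.567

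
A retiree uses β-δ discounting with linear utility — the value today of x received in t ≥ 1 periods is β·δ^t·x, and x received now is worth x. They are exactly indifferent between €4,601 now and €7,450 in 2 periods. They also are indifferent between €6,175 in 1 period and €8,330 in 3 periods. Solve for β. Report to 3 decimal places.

From the later pair, β·δ^1·6175 = β·δ^3·8330; dividing through, δ^2 = 6175/8330 = 0.74130, so δ = 0.86099.
Now use the now-vs-future pair: 4601 = β·δ^2·7450 gives β = 4601/(0.74130·7450) ≈ 0.833.

β ≈ 0.833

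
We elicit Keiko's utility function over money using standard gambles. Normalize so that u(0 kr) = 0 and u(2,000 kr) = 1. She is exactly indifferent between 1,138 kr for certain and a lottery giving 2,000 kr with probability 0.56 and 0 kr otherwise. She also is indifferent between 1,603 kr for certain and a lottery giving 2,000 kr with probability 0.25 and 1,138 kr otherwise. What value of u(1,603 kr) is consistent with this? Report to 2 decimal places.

First, u(1,138 kr) = 0.56·u(2,000 kr) + 0.44·u(0 kr) = 0.56.
The second indifference gives u(1,603 kr) = 0.25·u(2,000 kr) + 0.75·u(1,138 kr) = 0.25·1.00 + 0.75·0.56 = 0.6700.

0.67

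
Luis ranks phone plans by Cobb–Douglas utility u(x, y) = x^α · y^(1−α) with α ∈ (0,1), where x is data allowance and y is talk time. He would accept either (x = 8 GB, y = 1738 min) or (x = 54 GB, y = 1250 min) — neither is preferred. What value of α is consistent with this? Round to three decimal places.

Indifference: 8^α · 1738^(1−α) = 54^α · 1250^(1−α).
(8/54)^α = (1250/1738)^(1−α); take logs: α·ln(8/54) = (1−α)·ln(1250/1738), i.e. α·-1.909543 = (1−α)·-0.329591.
So α/(1−α) = (-0.329591)/(-1.909543) = 0.172602, and α = 0.172602/1.172602 ≈ 0.147.

α ≈ 0.147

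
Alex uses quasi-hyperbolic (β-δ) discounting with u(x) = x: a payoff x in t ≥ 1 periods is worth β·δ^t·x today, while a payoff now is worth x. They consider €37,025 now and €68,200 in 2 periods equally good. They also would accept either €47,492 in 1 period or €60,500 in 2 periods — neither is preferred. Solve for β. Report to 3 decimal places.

From the later pair, β·δ^1·47492 = β·δ^2·60500; dividing through, δ = 47492/60500 = 0.78499.
The first indifference: 37025 = β·δ^2·68200, so β = 37025/(δ^2·68200) = 37025/(0.61621·68200) ≈ 0.881.

β ≈ 0.881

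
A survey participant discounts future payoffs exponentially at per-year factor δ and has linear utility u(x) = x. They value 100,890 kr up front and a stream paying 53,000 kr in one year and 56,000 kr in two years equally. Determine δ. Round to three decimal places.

δ ≈ 0.950

The stream is worth 53000δ + 56000δ² today, so 53000δ + 56000δ² = 100890.
So 56000δ² + 53000δ − 100890 = 0.
The positive root is δ = [−53000 + √(53000² + 4·56000·100890)] / (2·56000) = (−53000 + 159400.000)/112000 ≈ 0.950.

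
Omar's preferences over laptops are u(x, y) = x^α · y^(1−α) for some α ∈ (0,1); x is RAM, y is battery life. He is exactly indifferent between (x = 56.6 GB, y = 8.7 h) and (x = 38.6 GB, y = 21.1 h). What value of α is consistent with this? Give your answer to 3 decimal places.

Indifference: 56.6^α · 8.7^(1−α) = 38.6^α · 21.1^(1−α).
Rearrange to (56.6/38.6)^α = (21.1/8.7)^(1−α) and take logs: α·0.382757 = (1−α)·0.885950.
With A = 0.382757 and B = 0.885950: α·A = (1−α)·B, so α = B/(A+B) = 0.885950/1.268707 ≈ 0.698.

α ≈ 0.698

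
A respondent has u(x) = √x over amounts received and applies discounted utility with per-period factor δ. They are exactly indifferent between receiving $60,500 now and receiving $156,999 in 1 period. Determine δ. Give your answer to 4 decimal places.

The payoff in 1 period is discounted by δ, so u(60500) = δ·u(156999) and δ = u(60500)/u(156999).
With u(x) = √x: δ = √60500/√156999 = √(60500/156999) = 0.62077.

δ ≈ 0.6208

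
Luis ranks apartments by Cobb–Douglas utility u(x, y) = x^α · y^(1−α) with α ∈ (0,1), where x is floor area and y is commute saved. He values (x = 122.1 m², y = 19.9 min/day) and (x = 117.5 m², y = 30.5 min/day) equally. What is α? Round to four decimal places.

α ≈ 0.9175

The Cobb–Douglas utilities coincide, so 122.1^α·19.9^(1−α) = 117.5^α·30.5^(1−α).
Taking logs: α·ln 122.1 + (1−α)·ln 19.9 = α·ln 117.5 + (1−α)·ln 30.5, i.e. α·0.0384020 = (1−α)·0.4270070.
Thus α·(0.4654090) = 0.4270070, so α = 0.4270070/0.4654090 ≈ 0.9175.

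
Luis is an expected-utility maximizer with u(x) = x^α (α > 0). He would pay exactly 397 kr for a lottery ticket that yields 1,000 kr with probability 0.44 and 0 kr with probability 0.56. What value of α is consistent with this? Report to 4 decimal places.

The lottery's expected utility is 0.44·u(1000) + 0.56·u(0) = 0.44·1000^α (since u(0) = 0 for α > 0).
Equating: 397^α = 0.44·1000^α, i.e. 0.3970^α = 0.44.
Taking logs: α·ln(397/1000) = ln(0.44), so α = -0.8209806 / -0.9238190 ≈ 0.8887.

α ≈ 0.8887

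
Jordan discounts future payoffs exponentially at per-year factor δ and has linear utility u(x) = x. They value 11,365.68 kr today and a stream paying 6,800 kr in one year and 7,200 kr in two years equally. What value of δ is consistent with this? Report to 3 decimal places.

Present value of the stream is 6800·δ + 7200·δ². Indifference gives 6800δ + 7200δ² = 11365.68.
Rearranged: 7200δ² + 6800δ − 11365.68 = 0.
The positive root is δ = [−6800 + √(6800² + 4·7200·11365.68)] / (2·7200) = (−6800 + 19328.000)/14400 ≈ 0.870.

δ ≈ 0.870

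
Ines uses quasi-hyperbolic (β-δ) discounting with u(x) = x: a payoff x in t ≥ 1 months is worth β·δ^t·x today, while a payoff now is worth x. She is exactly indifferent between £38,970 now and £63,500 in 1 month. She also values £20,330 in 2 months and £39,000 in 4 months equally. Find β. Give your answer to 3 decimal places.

From the later pair, β·δ^2·20330 = β·δ^4·39000; dividing through, δ^2 = 20330/39000 = 0.52128, so δ = 0.72200.
Now use the now-vs-future pair: 38970 = β·δ·63500 gives β = 38970/(0.72200·63500) ≈ 0.850.

β ≈ 0.850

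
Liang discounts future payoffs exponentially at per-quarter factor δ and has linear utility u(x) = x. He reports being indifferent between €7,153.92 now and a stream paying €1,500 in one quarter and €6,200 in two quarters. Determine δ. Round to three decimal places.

The stream is worth 1500δ + 6200δ² today, so 1500δ + 6200δ² = 7153.92.
That is, 6200δ² + 1500δ − 7153.92 = 0, a quadratic in δ.
The positive root is δ = [−1500 + √(1500² + 4·6200·7153.92)] / (2·6200) = (−1500 + 13404.000)/12400 ≈ 0.960.

δ ≈ 0.960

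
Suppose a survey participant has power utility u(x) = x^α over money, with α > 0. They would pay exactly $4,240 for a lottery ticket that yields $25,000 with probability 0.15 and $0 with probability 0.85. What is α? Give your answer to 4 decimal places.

EU(lottery) = 0.15·25000^α + 0.85·0 = 0.15·25000^α.
Setting u(4240) equal to that: 4240^α = 0.15·25000^α ⇒ (4240/25000)^α = 0.15.
Taking logs: α·ln(4240/25000) = ln(0.15), so α = -1.8971200 / -1.7743126 ≈ 1.0692.

α ≈ 1.0692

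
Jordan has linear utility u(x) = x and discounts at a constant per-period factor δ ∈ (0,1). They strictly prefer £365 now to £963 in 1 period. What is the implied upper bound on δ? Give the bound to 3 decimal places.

δ < 0.379

The preference means 365 > δ·963.
Dividing through by 963 gives δ < 0.37902.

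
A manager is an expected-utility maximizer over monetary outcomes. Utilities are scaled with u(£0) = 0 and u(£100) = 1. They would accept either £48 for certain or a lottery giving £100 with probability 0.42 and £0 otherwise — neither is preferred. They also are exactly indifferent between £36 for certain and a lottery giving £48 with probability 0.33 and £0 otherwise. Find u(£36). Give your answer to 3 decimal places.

The first gamble pins u(£48): it must equal 0.42·1 + 0.58·0 = 0.42.
Chaining: u(£36) = 0.33·0.42 + 0.67·0.00 = 0.1386.

0.139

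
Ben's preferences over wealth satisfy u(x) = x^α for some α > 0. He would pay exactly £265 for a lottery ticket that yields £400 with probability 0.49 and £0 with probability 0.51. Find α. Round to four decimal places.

α ≈ 1.7325

The lottery's expected utility is 0.49·u(400) + 0.51·u(0) = 0.49·400^α (since u(0) = 0 for α > 0).
Setting u(265) equal to that: 265^α = 0.49·400^α ⇒ (265/400)^α = 0.49.
Taking logs: α·ln(265/400) = ln(0.49), so α = -0.7133499 / -0.4117347 ≈ 1.7325.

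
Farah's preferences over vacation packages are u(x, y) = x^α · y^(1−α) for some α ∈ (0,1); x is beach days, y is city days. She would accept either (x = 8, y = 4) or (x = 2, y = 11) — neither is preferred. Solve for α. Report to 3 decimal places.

α ≈ 0.422

Indifference: 8^α · 4^(1−α) = 2^α · 11^(1−α).
Taking logs: α·ln 8 + (1−α)·ln 4 = α·ln 2 + (1−α)·ln 11, i.e. α·1.386294 = (1−α)·1.011601.
Thus α·(2.397895) = 1.011601, so α = 1.011601/2.397895 ≈ 0.422.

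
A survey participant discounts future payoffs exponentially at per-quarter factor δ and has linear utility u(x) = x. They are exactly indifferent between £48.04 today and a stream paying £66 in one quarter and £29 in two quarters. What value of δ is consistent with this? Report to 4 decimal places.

δ ≈ 0.5800

The stream is worth 66δ + 29δ² today, so 66δ + 29δ² = 48.04.
So 29δ² + 66δ − 48.04 = 0.
δ = (−66 + √(66² + 4·29·48.04)) / (2·29) = (−66 + √9928.64) / 58 ≈ 0.5800.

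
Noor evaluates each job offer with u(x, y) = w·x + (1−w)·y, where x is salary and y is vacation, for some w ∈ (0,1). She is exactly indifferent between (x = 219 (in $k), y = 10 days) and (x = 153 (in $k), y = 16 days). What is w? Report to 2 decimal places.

Indifference: w·219 + (1−w)·10 = w·153 + (1−w)·16.
Collecting terms: w·66 = (1−w)·6.
So w/(1−w) = 6/66 = 0.0909, giving w = 6/(66+6) = 0.08.

w = 0.08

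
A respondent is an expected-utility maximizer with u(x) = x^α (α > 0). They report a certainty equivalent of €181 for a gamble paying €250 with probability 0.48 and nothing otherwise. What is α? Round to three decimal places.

Since u(0) = 0, the lottery's EU is 0.48·250^α.
Setting u(181) equal to that: 181^α = 0.48·250^α ⇒ (181/250)^α = 0.48.
Taking logs: α·ln(181/250) = ln(0.48), so α = -0.733969 / -0.322964 ≈ 2.273.

α ≈ 2.273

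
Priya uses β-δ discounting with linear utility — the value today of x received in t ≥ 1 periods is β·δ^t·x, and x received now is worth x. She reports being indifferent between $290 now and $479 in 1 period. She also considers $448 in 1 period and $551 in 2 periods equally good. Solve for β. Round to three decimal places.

From the later pair, β·δ^1·448 = β·δ^2·551; dividing through, δ = 448/551 = 0.81307.
The first indifference: 290 = β·δ·479, so β = 290/(δ·479) = 290/(0.81307·479) ≈ 0.745.

β ≈ 0.745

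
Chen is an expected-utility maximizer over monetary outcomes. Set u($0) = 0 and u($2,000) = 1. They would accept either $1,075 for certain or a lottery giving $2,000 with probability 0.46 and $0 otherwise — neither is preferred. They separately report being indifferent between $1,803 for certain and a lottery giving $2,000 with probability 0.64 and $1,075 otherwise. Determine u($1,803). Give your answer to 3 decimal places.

0.806

First, u($1,075) = 0.46·u($2,000) + 0.54·u($0) = 0.46.
Chaining: u($1,803) = 0.64·1.00 + 0.36·0.46 = 0.8056.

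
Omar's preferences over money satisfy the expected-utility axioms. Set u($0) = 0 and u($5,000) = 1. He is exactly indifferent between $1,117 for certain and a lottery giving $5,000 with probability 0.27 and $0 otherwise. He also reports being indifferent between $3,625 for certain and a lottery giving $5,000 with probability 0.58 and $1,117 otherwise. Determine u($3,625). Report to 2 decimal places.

First, u($1,117) = 0.27·u($5,000) + 0.73·u($0) = 0.27.
Then u($3,625) = 0.58·u($5,000) + 0.42·u($1,117) = 0.58·1.00 + 0.42·0.27 = 0.6934.

0.69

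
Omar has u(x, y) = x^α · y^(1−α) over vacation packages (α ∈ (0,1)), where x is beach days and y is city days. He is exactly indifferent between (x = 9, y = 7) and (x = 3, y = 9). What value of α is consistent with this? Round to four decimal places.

The Cobb–Douglas utilities coincide, so 9^α·7^(1−α) = 3^α·9^(1−α).
Taking logs: α·ln 9 + (1−α)·ln 7 = α·ln 3 + (1−α)·ln 9, i.e. α·1.0986123 = (1−α)·0.2513144.
With A = 1.0986123 and B = 0.2513144: α·A = (1−α)·B, so α = B/(A+B) = 0.2513144/1.3499267 ≈ 0.1862.

α ≈ 0.1862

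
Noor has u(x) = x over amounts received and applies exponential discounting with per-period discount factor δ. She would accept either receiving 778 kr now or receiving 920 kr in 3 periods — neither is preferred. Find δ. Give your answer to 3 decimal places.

δ ≈ 0.946

Equating discounted utilities: u(778) = δ^3·u(920) ⇒ δ^3 = u(778)/u(920).
With u(x) = x: δ^3 = 778/920 = 0.84565.
Taking the cube root: δ = 0.84565^(1/3) ≈ 0.946.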